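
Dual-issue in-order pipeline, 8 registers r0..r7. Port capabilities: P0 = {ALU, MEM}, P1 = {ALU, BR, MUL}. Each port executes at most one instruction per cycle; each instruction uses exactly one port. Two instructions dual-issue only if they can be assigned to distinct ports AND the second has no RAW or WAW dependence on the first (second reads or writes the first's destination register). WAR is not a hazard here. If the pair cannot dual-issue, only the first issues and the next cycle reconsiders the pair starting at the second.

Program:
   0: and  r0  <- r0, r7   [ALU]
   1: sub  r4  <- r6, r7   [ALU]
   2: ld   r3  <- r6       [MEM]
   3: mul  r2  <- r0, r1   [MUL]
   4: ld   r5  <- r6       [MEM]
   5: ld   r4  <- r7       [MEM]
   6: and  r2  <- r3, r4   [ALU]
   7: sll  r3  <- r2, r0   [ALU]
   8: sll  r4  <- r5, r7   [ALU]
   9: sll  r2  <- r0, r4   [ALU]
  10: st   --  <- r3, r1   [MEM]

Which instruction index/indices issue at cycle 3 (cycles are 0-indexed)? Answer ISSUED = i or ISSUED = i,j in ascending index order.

ISSUED = 5

[0] i0,i1  and;sub  -- dual
[1] i2,i3  ld;mul  -- dual
[2] i4  ld  -- no-port MEM/MEM
[3] i5  ld  -- RAW r4
[4] i6  and  -- RAW r2
[5] i7,i8  sll;sll  -- dual
[6] i9,i10  sll;st  -- dual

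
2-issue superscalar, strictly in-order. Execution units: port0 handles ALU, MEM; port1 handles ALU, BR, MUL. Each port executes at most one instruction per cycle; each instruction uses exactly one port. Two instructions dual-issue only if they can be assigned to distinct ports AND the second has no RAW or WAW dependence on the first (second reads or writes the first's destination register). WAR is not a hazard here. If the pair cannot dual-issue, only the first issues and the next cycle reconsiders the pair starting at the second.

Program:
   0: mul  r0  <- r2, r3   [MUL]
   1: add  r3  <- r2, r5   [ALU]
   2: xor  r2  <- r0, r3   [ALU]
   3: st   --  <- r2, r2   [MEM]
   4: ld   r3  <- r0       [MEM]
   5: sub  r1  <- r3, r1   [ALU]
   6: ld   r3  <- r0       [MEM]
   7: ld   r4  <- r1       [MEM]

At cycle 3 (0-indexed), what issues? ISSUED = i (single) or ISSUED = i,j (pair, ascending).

0. mul add @i0&i1  | pair
1. xor @i2  | RAW r2
2. st @i3  | no-port MEM/MEM
3. ld @i4  | RAW r3
4. sub ld @i5&i6  | pair
5. ld @i7  | tail

ISSUED = 4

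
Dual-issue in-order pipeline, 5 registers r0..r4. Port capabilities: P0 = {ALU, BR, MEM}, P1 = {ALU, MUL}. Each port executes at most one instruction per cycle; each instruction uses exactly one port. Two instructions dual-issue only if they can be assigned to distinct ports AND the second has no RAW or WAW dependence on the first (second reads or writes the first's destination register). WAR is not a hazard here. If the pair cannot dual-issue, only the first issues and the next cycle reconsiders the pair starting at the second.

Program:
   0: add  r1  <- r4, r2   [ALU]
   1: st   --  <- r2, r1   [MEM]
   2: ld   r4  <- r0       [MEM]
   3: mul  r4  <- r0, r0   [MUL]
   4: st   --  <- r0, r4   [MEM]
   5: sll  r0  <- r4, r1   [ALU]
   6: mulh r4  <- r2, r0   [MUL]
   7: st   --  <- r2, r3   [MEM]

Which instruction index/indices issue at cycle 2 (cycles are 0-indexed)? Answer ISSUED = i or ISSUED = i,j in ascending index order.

c0: i0 add.ALU  RAW r1
c1: i1 st.MEM  no-port MEM/MEM
c2: i2 ld.MEM  WAW r4
c3: i3 mul.MUL  RAW r4
c4: i4+i5 st.MEM+sll.ALU  2-wide
c5: i6+i7 mulh.MUL+st.MEM  2-wide

ISSUED = 2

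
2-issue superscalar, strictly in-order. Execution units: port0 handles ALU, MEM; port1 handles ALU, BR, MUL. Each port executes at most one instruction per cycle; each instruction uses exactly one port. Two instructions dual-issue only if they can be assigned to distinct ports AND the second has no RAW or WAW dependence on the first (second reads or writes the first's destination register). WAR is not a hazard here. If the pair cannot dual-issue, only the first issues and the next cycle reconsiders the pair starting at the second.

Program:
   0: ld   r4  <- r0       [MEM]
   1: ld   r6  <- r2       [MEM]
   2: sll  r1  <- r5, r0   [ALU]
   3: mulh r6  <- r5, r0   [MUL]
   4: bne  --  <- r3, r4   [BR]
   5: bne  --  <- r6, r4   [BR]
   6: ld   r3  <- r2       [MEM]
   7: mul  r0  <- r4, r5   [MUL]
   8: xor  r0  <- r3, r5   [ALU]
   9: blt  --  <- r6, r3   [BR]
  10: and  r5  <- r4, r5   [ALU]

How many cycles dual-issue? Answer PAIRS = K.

c0: i0 ld  no-port MEM/MEM
c1: i1/i2 ld;sll  pair
c2: i3 mulh  no-port MUL/BR
c3: i4 bne  no-port BR/BR
c4: i5/i6 bne;ld  pair
c5: i7 mul  WAW r0
c6: i8/i9 xor;blt  pair
c7: i10 and  tail

PAIRS = 3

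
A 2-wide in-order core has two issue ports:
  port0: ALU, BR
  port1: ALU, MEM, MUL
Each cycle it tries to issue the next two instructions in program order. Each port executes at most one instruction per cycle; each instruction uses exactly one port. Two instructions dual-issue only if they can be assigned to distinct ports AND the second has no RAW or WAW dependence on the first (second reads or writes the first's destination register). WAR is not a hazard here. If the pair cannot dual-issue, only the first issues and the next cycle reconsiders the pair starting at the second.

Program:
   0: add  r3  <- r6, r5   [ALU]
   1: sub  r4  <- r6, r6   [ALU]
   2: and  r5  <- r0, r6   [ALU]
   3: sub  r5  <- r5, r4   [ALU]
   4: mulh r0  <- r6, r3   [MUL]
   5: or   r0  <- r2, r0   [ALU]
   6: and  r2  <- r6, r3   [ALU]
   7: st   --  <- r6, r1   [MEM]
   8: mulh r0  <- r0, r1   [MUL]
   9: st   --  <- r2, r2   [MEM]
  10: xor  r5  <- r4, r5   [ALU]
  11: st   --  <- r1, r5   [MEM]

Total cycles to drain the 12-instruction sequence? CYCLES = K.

CYCLES = 8

#0 head=0: add.ALU/sub.ALU i0/i1 dual
#1 head=2: and.ALU i2 RAW+WAW r5
#2 head=3: sub.ALU/mulh.MUL i3/i4 dual
#3 head=5: or.ALU/and.ALU i5/i6 dual
#4 head=7: st.MEM i7 no-port MEM/MUL
#5 head=8: mulh.MUL i8 no-port MUL/MEM
#6 head=9: st.MEM/xor.ALU i9/i10 dual
#7 head=11: st.MEM i11 tail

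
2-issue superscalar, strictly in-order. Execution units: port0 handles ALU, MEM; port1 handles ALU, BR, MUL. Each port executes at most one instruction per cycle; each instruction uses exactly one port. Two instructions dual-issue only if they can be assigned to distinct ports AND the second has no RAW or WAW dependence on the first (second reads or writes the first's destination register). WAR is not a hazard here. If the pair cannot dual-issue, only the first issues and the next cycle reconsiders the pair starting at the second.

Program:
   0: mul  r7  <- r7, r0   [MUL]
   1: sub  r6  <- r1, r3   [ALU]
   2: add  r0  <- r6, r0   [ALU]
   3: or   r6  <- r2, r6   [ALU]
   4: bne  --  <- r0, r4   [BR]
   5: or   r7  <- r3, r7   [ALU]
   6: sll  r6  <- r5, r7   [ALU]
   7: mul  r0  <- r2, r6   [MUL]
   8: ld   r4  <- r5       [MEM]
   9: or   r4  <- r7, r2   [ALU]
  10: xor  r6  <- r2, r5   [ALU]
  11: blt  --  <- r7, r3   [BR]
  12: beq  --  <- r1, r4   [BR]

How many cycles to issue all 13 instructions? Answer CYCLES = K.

0. mul/sub @i0,i1  | dual
1. add/or @i2,i3  | dual
2. bne/or @i4,i5  | dual
3. sll @i6  | RAW r6
4. mul/ld @i7,i8  | dual
5. or/xor @i9,i10  | dual
6. blt @i11  | no-port BR/BR
7. beq @i12  | tail

CYCLES = 8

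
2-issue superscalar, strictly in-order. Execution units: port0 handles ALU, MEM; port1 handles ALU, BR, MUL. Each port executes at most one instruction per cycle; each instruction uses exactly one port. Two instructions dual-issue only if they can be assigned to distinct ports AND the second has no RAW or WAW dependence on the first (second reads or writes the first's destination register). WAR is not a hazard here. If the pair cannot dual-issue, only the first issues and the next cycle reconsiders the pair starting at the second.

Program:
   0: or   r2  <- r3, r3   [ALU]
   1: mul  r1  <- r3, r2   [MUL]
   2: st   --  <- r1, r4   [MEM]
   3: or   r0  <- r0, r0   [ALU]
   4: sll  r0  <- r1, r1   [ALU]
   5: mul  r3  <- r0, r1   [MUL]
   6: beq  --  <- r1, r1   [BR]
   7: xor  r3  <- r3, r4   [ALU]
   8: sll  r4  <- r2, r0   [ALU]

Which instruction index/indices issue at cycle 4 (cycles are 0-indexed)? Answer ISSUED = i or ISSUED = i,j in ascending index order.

0. or @i0  | RAW r2
1. mul @i1  | RAW r1
2. st+or @i2/i3  | pair
3. sll @i4  | RAW r0
4. mul @i5  | no-port MUL/BR
5. beq+xor @i6/i7  | pair
6. sll @i8  | tail

ISSUED = 5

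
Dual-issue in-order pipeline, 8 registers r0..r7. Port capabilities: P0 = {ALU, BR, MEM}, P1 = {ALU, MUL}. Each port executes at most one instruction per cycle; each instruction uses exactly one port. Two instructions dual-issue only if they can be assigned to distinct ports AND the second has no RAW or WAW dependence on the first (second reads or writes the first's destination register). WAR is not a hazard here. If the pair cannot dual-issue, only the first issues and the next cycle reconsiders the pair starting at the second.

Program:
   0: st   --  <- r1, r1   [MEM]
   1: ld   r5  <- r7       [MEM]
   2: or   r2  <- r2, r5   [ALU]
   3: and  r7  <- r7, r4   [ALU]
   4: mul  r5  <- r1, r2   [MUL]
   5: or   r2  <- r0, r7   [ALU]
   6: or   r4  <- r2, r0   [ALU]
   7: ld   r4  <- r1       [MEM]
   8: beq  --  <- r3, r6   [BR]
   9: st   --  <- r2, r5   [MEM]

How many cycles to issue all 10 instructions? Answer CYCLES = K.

CYCLES = 8

[0] i0  st.MEM  -- no-port MEM/MEM
[1] i1  ld.MEM  -- RAW r5
[2] i2+i3  or.ALU;and.ALU  -- pair
[3] i4+i5  mul.MUL;or.ALU  -- pair
[4] i6  or.ALU  -- WAW r4
[5] i7  ld.MEM  -- no-port MEM/BR
[6] i8  beq.BR  -- no-port BR/MEM
[7] i9  st.MEM  -- tail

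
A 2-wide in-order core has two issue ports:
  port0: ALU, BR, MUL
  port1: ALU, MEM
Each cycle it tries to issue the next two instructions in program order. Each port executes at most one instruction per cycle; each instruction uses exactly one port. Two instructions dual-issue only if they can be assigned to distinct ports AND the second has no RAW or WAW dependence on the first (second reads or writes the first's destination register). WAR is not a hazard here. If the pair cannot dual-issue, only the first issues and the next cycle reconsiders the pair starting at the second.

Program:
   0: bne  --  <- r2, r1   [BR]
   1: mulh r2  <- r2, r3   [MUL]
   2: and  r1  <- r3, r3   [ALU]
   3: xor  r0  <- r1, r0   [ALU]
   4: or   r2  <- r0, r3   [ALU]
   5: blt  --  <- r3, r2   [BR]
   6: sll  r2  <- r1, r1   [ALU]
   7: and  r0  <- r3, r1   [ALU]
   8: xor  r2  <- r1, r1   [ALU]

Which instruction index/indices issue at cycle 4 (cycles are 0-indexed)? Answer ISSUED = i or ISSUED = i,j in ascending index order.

ISSUED = 5,6

#0 head=0: bne.BR i0 no-port BR/MUL
#1 head=1: mulh.MUL+and.ALU i1+i2 2-wide
#2 head=3: xor.ALU i3 RAW r0
#3 head=4: or.ALU i4 RAW r2
#4 head=5: blt.BR+sll.ALU i5+i6 2-wide
#5 head=7: and.ALU+xor.ALU i7+i8 2-wide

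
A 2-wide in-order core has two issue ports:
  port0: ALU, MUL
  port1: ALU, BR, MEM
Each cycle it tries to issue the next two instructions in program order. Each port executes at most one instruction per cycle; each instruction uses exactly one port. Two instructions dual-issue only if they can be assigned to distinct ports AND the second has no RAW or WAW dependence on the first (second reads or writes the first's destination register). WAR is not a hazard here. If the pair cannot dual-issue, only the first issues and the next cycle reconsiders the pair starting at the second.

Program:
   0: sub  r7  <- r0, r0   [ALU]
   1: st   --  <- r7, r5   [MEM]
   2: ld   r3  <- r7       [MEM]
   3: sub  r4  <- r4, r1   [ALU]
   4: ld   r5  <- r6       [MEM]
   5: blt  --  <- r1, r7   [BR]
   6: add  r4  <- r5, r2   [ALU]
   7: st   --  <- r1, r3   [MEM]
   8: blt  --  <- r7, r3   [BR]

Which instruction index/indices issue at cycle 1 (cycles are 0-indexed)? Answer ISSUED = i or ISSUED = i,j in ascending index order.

  cy0 -> i0 (sub) RAW r7
  cy1 -> i1 (st) no-port MEM/MEM
  cy2 -> i2+i3 (ld;sub) dual
  cy3 -> i4 (ld) no-port MEM/BR
  cy4 -> i5+i6 (blt;add) dual
  cy5 -> i7 (st) no-port MEM/BR
  cy6 -> i8 (blt) tail

ISSUED = 1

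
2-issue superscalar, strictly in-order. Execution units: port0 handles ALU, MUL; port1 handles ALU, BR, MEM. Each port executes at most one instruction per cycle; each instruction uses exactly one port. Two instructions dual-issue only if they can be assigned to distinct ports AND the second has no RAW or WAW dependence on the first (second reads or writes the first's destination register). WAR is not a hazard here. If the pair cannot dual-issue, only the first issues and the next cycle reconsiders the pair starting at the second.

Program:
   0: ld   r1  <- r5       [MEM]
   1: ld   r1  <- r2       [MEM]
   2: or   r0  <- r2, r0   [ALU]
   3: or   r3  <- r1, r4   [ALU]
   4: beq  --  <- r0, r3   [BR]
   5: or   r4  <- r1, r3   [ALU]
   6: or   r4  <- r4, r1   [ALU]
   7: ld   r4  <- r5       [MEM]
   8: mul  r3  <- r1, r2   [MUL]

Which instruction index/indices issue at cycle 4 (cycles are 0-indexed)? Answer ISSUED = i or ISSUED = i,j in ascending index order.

c0: i0 ld.MEM  no-port MEM/MEM
c1: i1&i2 ld.MEM or.ALU  pair
c2: i3 or.ALU  RAW r3
c3: i4&i5 beq.BR or.ALU  pair
c4: i6 or.ALU  WAW r4
c5: i7&i8 ld.MEM mul.MUL  pair

ISSUED = 6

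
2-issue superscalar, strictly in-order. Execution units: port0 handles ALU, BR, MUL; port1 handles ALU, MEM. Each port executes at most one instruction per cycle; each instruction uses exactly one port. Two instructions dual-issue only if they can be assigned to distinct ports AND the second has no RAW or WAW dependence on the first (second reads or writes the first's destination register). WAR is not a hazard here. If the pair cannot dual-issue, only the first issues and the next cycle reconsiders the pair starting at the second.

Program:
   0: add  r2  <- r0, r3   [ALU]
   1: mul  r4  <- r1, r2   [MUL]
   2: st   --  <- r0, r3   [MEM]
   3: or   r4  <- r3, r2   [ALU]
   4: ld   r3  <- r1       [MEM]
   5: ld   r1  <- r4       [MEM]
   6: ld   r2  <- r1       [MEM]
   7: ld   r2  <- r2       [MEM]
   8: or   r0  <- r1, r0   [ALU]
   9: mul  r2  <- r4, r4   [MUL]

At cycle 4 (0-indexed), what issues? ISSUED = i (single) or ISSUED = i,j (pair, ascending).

ISSUED = 6

[0] i0  add  -- RAW r2
[1] i1/i2  mul+st  -- pair
[2] i3/i4  or+ld  -- pair
[3] i5  ld  -- no-port MEM/MEM
[4] i6  ld  -- no-port MEM/MEM
[5] i7/i8  ld+or  -- pair
[6] i9  mul  -- tail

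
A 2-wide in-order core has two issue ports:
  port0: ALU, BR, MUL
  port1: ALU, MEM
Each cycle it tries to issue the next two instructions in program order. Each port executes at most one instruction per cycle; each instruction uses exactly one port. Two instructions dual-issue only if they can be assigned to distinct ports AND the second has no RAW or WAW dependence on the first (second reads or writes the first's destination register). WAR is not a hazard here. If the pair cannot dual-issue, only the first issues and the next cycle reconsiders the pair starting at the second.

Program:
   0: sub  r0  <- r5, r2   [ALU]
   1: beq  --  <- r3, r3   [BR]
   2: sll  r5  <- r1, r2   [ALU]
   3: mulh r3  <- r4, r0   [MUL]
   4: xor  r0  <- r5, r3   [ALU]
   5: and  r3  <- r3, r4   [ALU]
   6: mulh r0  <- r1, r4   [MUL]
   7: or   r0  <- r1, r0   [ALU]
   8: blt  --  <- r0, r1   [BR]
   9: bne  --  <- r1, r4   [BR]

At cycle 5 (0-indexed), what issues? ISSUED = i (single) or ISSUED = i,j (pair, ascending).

0. sub/beq @i0/i1  | 2-wide
1. sll/mulh @i2/i3  | 2-wide
2. xor/and @i4/i5  | 2-wide
3. mulh @i6  | RAW+WAW r0
4. or @i7  | RAW r0
5. blt @i8  | no-port BR/BR
6. bne @i9  | tail

ISSUED = 8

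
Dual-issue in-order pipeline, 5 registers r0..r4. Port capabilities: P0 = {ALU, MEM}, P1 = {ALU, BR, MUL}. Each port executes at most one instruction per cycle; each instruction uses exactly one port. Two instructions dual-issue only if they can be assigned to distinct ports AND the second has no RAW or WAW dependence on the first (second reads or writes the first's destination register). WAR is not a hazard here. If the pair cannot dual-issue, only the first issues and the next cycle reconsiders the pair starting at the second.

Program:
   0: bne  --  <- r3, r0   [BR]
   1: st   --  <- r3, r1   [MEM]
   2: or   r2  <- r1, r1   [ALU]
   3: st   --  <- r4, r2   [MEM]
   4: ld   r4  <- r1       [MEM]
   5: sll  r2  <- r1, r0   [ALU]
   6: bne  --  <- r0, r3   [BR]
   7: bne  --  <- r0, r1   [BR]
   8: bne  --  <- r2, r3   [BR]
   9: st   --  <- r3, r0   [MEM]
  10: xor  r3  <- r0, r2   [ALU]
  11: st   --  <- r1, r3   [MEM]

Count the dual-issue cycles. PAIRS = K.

PAIRS = 3

t=0 i0/i1:bne+st ; pair
t=1 i2:or ; RAW r2
t=2 i3:st ; no-port MEM/MEM
t=3 i4/i5:ld+sll ; pair
t=4 i6:bne ; no-port BR/BR
t=5 i7:bne ; no-port BR/BR
t=6 i8/i9:bne+st ; pair
t=7 i10:xor ; RAW r3
t=8 i11:st ; tail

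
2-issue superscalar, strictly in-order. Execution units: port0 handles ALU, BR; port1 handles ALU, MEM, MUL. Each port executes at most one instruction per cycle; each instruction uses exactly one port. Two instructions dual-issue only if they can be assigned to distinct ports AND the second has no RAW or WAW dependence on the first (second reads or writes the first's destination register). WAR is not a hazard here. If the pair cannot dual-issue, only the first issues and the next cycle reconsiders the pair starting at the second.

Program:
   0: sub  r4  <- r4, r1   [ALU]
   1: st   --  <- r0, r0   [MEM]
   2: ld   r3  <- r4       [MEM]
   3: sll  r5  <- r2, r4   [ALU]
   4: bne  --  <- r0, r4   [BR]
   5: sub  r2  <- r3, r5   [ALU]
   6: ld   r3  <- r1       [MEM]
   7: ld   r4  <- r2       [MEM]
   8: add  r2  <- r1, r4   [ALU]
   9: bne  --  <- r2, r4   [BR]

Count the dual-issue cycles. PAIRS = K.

PAIRS = 3

  cy0 -> i0,i1 (sub.ALU/st.MEM) dual
  cy1 -> i2,i3 (ld.MEM/sll.ALU) dual
  cy2 -> i4,i5 (bne.BR/sub.ALU) dual
  cy3 -> i6 (ld.MEM) no-port MEM/MEM
  cy4 -> i7 (ld.MEM) RAW r4
  cy5 -> i8 (add.ALU) RAW r2
  cy6 -> i9 (bne.BR) tail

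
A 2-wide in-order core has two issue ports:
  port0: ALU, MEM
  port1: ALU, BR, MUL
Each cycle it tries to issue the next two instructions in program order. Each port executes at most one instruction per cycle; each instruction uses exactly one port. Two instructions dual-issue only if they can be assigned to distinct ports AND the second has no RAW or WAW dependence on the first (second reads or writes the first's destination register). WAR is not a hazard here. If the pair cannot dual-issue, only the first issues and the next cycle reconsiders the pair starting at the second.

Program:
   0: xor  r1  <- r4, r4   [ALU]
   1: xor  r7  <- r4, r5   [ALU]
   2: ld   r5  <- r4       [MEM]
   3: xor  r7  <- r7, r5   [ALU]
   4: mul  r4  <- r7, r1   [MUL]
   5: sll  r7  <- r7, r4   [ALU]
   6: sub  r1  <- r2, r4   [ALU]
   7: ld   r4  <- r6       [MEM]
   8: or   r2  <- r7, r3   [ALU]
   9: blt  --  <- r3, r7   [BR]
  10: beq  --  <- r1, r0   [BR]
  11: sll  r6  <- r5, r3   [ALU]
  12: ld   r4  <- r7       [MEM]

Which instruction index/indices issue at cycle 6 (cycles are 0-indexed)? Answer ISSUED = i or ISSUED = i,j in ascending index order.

ISSUED = 9

t=0 i0+i1:xor.ALU/xor.ALU ; pair
t=1 i2:ld.MEM ; RAW r5
t=2 i3:xor.ALU ; RAW r7
t=3 i4:mul.MUL ; RAW r4
t=4 i5+i6:sll.ALU/sub.ALU ; pair
t=5 i7+i8:ld.MEM/or.ALU ; pair
t=6 i9:blt.BR ; no-port BR/BR
t=7 i10+i11:beq.BR/sll.ALU ; pair
t=8 i12:ld.MEM ; tail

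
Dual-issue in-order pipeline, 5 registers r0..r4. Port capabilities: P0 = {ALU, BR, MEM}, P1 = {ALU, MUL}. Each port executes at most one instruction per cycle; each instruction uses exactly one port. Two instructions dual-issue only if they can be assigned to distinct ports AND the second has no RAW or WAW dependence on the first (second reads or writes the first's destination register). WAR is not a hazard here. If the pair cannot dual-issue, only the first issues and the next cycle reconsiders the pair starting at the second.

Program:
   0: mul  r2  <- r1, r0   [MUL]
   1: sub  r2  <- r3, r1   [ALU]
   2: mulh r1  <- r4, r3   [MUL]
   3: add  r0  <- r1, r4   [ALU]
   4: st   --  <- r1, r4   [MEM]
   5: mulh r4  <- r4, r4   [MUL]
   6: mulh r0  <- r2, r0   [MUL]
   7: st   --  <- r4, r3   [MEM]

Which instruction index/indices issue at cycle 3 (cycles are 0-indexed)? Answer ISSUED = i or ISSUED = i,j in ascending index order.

t=0 i0:mul.MUL ; WAW r2
t=1 i1+i2:sub.ALU;mulh.MUL ; 2-wide
t=2 i3+i4:add.ALU;st.MEM ; 2-wide
t=3 i5:mulh.MUL ; no-port MUL/MUL
t=4 i6+i7:mulh.MUL;st.MEM ; 2-wide

ISSUED = 5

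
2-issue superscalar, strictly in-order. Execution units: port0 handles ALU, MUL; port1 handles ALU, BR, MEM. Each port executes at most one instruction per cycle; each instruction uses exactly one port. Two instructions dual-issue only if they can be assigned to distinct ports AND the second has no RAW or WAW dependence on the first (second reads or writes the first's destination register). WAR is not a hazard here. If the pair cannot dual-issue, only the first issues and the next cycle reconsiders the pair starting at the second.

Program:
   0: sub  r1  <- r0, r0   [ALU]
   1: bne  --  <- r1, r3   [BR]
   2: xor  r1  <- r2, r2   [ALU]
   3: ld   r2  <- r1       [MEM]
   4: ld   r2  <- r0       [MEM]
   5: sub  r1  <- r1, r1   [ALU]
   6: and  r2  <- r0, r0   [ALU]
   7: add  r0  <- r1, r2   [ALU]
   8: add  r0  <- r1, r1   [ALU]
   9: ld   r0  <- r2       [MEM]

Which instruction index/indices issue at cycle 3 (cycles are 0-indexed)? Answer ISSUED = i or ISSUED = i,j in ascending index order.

t=0 i0:sub.ALU ; RAW r1
t=1 i1/i2:bne.BR+xor.ALU ; 2-wide
t=2 i3:ld.MEM ; no-port MEM/MEM
t=3 i4/i5:ld.MEM+sub.ALU ; 2-wide
t=4 i6:and.ALU ; RAW r2
t=5 i7:add.ALU ; WAW r0
t=6 i8:add.ALU ; WAW r0
t=7 i9:ld.MEM ; tail

ISSUED = 4,5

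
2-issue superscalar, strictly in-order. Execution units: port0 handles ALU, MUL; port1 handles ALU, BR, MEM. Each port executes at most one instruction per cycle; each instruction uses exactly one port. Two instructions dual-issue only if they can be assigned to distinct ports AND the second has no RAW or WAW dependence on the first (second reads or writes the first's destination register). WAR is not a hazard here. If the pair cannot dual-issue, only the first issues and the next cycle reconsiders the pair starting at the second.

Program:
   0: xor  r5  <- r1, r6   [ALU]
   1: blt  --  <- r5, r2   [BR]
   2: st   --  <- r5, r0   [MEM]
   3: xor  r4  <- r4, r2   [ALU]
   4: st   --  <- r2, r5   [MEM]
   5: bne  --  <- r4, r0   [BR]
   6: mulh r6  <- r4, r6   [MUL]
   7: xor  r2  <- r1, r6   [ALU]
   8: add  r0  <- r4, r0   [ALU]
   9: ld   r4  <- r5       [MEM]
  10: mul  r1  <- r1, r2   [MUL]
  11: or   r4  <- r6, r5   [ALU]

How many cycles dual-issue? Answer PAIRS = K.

PAIRS = 4

c0: i0 xor  RAW r5
c1: i1 blt  no-port BR/MEM
c2: i2,i3 st/xor  2-wide
c3: i4 st  no-port MEM/BR
c4: i5,i6 bne/mulh  2-wide
c5: i7,i8 xor/add  2-wide
c6: i9,i10 ld/mul  2-wide
c7: i11 or  tail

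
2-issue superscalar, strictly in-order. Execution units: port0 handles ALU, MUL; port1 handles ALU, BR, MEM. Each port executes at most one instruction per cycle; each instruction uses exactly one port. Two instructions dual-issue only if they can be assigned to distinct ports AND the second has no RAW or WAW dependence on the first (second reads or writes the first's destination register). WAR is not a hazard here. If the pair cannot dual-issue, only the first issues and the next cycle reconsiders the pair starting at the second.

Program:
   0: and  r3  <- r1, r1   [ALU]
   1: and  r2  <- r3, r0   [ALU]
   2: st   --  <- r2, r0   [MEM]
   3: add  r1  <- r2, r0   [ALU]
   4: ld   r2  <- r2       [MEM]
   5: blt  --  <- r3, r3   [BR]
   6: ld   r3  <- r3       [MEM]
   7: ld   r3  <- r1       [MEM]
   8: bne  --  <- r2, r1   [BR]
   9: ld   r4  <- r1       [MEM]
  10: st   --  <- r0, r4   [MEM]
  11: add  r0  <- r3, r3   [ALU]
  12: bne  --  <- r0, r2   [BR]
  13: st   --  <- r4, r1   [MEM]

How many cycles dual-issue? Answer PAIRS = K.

PAIRS = 2

t=0 i0:and.ALU ; RAW r3
t=1 i1:and.ALU ; RAW r2
t=2 i2&i3:st.MEM/add.ALU ; pair
t=3 i4:ld.MEM ; no-port MEM/BR
t=4 i5:blt.BR ; no-port BR/MEM
t=5 i6:ld.MEM ; no-port MEM/MEM
t=6 i7:ld.MEM ; no-port MEM/BR
t=7 i8:bne.BR ; no-port BR/MEM
t=8 i9:ld.MEM ; no-port MEM/MEM
t=9 i10&i11:st.MEM/add.ALU ; pair
t=10 i12:bne.BR ; no-port BR/MEM
t=11 i13:st.MEM ; tail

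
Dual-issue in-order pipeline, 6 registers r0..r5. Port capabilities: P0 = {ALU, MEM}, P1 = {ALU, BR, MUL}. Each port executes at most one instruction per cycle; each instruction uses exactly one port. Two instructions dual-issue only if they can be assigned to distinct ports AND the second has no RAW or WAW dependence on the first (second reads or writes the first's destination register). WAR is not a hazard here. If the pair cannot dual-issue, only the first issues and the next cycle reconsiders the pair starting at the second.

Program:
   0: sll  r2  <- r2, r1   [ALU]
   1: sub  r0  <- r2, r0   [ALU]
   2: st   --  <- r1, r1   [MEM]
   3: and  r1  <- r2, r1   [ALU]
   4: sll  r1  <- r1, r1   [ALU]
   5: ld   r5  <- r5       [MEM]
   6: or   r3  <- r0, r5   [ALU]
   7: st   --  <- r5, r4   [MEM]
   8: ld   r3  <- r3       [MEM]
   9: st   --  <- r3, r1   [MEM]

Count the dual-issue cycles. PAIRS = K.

c0: i0 sll  RAW r2
c1: i1+i2 sub st  pair
c2: i3 and  RAW+WAW r1
c3: i4+i5 sll ld  pair
c4: i6+i7 or st  pair
c5: i8 ld  no-port MEM/MEM
c6: i9 st  tail

PAIRS = 3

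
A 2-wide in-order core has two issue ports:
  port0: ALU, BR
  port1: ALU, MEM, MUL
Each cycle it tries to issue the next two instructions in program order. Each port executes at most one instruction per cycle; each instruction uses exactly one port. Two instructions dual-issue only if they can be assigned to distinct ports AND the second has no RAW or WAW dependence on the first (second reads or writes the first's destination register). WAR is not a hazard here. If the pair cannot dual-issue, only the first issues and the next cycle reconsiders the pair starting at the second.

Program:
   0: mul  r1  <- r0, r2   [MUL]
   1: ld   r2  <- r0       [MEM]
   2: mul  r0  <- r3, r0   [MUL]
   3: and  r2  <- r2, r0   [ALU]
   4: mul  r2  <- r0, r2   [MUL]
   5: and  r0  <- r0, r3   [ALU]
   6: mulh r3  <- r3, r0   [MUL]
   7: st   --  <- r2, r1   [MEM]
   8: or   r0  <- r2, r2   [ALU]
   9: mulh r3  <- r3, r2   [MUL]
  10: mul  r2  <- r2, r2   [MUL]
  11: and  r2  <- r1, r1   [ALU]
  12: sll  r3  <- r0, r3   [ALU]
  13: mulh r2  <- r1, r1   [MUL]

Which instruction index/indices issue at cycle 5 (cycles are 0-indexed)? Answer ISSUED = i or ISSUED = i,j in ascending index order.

ISSUED = 6

c0: i0 mul.MUL  no-port MUL/MEM
c1: i1 ld.MEM  no-port MEM/MUL
c2: i2 mul.MUL  RAW r0
c3: i3 and.ALU  RAW+WAW r2
c4: i4&i5 mul.MUL;and.ALU  2-wide
c5: i6 mulh.MUL  no-port MUL/MEM
c6: i7&i8 st.MEM;or.ALU  2-wide
c7: i9 mulh.MUL  no-port MUL/MUL
c8: i10 mul.MUL  WAW r2
c9: i11&i12 and.ALU;sll.ALU  2-wide
c10: i13 mulh.MUL  tail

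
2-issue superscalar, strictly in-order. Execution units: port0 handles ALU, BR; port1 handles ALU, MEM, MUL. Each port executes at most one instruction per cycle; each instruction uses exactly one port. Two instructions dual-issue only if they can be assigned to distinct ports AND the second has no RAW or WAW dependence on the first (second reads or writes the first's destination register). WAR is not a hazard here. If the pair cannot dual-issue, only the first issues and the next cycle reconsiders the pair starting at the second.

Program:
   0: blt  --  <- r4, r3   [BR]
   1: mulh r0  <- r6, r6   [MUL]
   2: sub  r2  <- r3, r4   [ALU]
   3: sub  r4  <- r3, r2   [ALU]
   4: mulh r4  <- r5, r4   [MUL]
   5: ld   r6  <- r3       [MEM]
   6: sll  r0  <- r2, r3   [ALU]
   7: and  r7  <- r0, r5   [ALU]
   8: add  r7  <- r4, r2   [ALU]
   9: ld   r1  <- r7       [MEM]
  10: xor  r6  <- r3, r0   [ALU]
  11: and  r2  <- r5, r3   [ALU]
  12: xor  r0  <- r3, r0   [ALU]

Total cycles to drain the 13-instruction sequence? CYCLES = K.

  cy0 -> i0+i1 (blt;mulh) 2-wide
  cy1 -> i2 (sub) RAW r2
  cy2 -> i3 (sub) RAW+WAW r4
  cy3 -> i4 (mulh) no-port MUL/MEM
  cy4 -> i5+i6 (ld;sll) 2-wide
  cy5 -> i7 (and) WAW r7
  cy6 -> i8 (add) RAW r7
  cy7 -> i9+i10 (ld;xor) 2-wide
  cy8 -> i11+i12 (and;xor) 2-wide

CYCLES = 9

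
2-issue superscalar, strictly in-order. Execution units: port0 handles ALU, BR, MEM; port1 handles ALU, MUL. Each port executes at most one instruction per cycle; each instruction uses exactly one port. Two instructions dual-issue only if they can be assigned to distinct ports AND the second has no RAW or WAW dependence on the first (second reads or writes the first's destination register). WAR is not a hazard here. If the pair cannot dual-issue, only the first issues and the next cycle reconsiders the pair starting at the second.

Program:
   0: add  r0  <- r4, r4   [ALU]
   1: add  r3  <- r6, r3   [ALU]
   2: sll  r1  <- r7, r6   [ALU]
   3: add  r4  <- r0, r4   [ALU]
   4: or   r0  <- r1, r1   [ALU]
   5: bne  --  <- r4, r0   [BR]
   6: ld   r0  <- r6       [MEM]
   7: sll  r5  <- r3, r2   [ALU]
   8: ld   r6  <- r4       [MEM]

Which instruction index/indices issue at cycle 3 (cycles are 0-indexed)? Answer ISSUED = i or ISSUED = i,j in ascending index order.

ISSUED = 5

[0] i0+i1  add;add  -- 2-wide
[1] i2+i3  sll;add  -- 2-wide
[2] i4  or  -- RAW r0
[3] i5  bne  -- no-port BR/MEM
[4] i6+i7  ld;sll  -- 2-wide
[5] i8  ld  -- tail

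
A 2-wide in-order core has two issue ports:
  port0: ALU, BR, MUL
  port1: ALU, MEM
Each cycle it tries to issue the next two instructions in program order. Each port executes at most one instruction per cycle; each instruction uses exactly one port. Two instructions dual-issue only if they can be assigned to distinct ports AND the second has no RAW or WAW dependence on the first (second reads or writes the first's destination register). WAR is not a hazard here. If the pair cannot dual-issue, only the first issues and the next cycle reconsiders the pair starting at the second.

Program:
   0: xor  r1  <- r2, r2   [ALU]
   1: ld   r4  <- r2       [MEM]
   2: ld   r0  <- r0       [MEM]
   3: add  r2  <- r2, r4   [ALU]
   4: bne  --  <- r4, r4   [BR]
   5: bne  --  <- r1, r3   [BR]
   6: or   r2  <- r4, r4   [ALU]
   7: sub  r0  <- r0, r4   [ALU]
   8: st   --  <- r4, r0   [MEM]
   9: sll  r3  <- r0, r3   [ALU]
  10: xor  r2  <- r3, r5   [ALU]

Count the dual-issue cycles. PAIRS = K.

#0 head=0: xor/ld i0+i1 pair
#1 head=2: ld/add i2+i3 pair
#2 head=4: bne i4 no-port BR/BR
#3 head=5: bne/or i5+i6 pair
#4 head=7: sub i7 RAW r0
#5 head=8: st/sll i8+i9 pair
#6 head=10: xor i10 tail

PAIRS = 4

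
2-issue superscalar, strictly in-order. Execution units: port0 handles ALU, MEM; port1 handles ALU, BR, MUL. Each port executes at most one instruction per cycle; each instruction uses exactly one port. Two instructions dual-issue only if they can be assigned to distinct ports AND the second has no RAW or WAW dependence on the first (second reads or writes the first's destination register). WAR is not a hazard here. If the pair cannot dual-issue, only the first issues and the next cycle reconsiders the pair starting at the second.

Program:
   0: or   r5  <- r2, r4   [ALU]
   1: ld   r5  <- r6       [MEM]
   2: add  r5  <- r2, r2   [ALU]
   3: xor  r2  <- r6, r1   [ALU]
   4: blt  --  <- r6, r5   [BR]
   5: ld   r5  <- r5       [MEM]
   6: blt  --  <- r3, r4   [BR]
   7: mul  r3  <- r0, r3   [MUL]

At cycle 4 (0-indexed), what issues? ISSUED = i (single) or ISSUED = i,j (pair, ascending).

t=0 i0:or ; WAW r5
t=1 i1:ld ; WAW r5
t=2 i2,i3:add+xor ; pair
t=3 i4,i5:blt+ld ; pair
t=4 i6:blt ; no-port BR/MUL
t=5 i7:mul ; tail

ISSUED = 6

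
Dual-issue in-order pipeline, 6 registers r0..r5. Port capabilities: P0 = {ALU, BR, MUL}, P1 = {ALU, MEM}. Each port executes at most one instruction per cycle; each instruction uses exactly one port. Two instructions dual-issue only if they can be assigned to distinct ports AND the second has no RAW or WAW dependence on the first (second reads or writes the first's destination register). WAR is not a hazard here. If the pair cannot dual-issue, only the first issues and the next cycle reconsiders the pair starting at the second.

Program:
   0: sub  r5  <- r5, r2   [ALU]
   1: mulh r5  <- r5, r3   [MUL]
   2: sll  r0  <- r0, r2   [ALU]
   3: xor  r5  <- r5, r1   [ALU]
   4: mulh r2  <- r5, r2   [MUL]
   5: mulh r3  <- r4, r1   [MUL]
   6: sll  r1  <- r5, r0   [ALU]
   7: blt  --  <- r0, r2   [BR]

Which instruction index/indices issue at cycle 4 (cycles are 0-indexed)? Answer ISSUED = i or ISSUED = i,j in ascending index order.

ISSUED = 5,6

c0: i0 sub  RAW+WAW r5
c1: i1/i2 mulh/sll  2-wide
c2: i3 xor  RAW r5
c3: i4 mulh  no-port MUL/MUL
c4: i5/i6 mulh/sll  2-wide
c5: i7 blt  tail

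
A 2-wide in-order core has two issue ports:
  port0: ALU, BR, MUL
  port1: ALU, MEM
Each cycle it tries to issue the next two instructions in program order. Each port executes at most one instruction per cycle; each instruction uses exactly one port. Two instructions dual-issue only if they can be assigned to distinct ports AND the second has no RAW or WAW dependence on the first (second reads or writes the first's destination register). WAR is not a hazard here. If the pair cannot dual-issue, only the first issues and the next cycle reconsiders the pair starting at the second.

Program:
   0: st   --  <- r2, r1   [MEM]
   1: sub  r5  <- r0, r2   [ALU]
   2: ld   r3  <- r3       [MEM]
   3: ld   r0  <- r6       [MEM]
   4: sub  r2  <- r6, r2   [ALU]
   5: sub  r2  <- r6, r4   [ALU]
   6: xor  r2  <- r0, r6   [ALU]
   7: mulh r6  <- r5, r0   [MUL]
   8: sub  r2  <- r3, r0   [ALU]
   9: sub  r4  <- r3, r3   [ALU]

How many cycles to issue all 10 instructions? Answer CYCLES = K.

  cy0 -> i0,i1 (st;sub) pair
  cy1 -> i2 (ld) no-port MEM/MEM
  cy2 -> i3,i4 (ld;sub) pair
  cy3 -> i5 (sub) WAW r2
  cy4 -> i6,i7 (xor;mulh) pair
  cy5 -> i8,i9 (sub;sub) pair

CYCLES = 6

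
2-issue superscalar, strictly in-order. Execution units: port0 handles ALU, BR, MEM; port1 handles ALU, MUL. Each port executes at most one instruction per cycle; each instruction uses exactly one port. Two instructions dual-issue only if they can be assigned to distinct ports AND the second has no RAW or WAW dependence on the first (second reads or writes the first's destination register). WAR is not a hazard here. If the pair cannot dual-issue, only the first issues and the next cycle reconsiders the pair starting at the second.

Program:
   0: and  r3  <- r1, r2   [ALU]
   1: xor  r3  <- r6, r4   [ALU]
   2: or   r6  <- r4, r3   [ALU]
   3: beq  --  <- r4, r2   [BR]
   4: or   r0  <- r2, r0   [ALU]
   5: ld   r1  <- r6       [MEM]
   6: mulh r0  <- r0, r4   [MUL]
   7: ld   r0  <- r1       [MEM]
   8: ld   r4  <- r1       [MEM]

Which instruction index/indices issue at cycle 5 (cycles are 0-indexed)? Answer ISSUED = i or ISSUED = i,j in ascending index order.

[0] i0  and.ALU  -- WAW r3
[1] i1  xor.ALU  -- RAW r3
[2] i2/i3  or.ALU beq.BR  -- pair
[3] i4/i5  or.ALU ld.MEM  -- pair
[4] i6  mulh.MUL  -- WAW r0
[5] i7  ld.MEM  -- no-port MEM/MEM
[6] i8  ld.MEM  -- tail

ISSUED = 7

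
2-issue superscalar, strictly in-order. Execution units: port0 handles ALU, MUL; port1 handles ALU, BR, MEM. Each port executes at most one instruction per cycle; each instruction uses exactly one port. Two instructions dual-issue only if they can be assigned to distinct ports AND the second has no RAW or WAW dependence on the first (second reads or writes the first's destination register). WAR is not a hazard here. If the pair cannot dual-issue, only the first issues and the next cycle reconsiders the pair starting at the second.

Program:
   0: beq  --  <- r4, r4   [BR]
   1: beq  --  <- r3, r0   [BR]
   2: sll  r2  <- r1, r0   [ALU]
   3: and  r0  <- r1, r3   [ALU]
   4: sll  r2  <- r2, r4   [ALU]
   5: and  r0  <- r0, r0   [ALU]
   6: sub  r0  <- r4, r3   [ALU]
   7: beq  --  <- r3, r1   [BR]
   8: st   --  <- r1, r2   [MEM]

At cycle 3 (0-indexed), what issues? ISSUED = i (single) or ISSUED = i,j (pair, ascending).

0. beq @i0  | no-port BR/BR
1. beq/sll @i1+i2  | 2-wide
2. and/sll @i3+i4  | 2-wide
3. and @i5  | WAW r0
4. sub/beq @i6+i7  | 2-wide
5. st @i8  | tail

ISSUED = 5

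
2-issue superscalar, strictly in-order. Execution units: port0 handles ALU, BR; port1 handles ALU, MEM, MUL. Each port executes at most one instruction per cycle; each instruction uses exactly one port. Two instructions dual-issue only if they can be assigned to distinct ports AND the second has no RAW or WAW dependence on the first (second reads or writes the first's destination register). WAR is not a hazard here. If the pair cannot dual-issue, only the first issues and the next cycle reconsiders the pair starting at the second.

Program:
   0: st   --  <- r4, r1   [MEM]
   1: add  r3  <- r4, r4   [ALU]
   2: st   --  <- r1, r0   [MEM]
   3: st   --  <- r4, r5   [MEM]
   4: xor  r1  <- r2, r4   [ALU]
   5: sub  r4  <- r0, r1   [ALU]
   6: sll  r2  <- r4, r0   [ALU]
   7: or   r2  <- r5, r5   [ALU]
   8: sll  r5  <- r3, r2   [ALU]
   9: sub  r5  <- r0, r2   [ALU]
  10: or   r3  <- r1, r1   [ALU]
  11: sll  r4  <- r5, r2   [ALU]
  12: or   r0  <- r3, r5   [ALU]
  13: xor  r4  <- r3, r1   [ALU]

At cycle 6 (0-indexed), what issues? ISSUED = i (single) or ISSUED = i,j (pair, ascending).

t=0 i0+i1:st.MEM;add.ALU ; pair
t=1 i2:st.MEM ; no-port MEM/MEM
t=2 i3+i4:st.MEM;xor.ALU ; pair
t=3 i5:sub.ALU ; RAW r4
t=4 i6:sll.ALU ; WAW r2
t=5 i7:or.ALU ; RAW r2
t=6 i8:sll.ALU ; WAW r5
t=7 i9+i10:sub.ALU;or.ALU ; pair
t=8 i11+i12:sll.ALU;or.ALU ; pair
t=9 i13:xor.ALU ; tail

ISSUED = 8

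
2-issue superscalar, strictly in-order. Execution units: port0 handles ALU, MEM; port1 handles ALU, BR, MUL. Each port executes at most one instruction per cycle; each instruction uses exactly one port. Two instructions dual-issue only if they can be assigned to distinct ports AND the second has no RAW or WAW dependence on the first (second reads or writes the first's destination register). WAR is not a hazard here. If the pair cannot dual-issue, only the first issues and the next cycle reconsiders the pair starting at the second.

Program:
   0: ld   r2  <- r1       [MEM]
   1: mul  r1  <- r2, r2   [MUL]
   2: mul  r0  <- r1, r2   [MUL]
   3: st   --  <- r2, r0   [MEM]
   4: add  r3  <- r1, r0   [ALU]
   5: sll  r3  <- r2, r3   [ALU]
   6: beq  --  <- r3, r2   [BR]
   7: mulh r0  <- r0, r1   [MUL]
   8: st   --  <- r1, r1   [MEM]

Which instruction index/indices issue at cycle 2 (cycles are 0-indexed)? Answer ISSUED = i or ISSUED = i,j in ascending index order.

ISSUED = 2

[0] i0  ld.MEM  -- RAW r2
[1] i1  mul.MUL  -- no-port MUL/MUL
[2] i2  mul.MUL  -- RAW r0
[3] i3+i4  st.MEM+add.ALU  -- 2-wide
[4] i5  sll.ALU  -- RAW r3
[5] i6  beq.BR  -- no-port BR/MUL
[6] i7+i8  mulh.MUL+st.MEM  -- 2-wide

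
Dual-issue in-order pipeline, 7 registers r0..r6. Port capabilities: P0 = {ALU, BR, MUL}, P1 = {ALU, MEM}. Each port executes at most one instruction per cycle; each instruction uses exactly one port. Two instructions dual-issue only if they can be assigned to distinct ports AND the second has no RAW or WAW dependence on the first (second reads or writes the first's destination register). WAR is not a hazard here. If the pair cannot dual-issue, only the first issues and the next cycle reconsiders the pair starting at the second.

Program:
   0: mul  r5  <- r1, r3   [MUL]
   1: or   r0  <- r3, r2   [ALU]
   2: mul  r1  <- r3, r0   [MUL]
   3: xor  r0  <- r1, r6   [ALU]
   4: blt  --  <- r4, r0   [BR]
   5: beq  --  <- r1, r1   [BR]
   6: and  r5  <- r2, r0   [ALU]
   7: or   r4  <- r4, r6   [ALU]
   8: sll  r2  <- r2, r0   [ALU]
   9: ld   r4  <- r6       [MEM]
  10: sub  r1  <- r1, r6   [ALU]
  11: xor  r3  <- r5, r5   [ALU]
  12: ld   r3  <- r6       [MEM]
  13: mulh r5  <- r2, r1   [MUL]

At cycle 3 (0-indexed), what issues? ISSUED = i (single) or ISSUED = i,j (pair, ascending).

ISSUED = 4

  cy0 -> i0+i1 (mul.MUL or.ALU) pair
  cy1 -> i2 (mul.MUL) RAW r1
  cy2 -> i3 (xor.ALU) RAW r0
  cy3 -> i4 (blt.BR) no-port BR/BR
  cy4 -> i5+i6 (beq.BR and.ALU) pair
  cy5 -> i7+i8 (or.ALU sll.ALU) pair
  cy6 -> i9+i10 (ld.MEM sub.ALU) pair
  cy7 -> i11 (xor.ALU) WAW r3
  cy8 -> i12+i13 (ld.MEM mulh.MUL) pair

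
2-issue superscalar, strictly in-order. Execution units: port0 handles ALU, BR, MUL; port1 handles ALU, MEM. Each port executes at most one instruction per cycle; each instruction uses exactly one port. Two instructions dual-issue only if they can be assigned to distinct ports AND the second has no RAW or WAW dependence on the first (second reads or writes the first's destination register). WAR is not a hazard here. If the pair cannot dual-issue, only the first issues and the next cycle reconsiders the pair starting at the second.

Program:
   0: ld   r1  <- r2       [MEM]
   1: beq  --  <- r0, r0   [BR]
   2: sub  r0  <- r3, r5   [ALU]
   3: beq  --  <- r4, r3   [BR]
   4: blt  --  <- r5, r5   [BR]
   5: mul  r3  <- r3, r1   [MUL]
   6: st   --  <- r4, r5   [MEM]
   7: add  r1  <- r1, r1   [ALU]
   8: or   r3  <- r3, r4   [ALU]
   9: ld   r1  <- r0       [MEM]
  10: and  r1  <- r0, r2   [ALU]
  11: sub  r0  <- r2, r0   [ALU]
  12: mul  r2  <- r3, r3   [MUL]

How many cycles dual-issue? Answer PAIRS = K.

0. ld.MEM beq.BR @i0/i1  | pair
1. sub.ALU beq.BR @i2/i3  | pair
2. blt.BR @i4  | no-port BR/MUL
3. mul.MUL st.MEM @i5/i6  | pair
4. add.ALU or.ALU @i7/i8  | pair
5. ld.MEM @i9  | WAW r1
6. and.ALU sub.ALU @i10/i11  | pair
7. mul.MUL @i12  | tail

PAIRS = 5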